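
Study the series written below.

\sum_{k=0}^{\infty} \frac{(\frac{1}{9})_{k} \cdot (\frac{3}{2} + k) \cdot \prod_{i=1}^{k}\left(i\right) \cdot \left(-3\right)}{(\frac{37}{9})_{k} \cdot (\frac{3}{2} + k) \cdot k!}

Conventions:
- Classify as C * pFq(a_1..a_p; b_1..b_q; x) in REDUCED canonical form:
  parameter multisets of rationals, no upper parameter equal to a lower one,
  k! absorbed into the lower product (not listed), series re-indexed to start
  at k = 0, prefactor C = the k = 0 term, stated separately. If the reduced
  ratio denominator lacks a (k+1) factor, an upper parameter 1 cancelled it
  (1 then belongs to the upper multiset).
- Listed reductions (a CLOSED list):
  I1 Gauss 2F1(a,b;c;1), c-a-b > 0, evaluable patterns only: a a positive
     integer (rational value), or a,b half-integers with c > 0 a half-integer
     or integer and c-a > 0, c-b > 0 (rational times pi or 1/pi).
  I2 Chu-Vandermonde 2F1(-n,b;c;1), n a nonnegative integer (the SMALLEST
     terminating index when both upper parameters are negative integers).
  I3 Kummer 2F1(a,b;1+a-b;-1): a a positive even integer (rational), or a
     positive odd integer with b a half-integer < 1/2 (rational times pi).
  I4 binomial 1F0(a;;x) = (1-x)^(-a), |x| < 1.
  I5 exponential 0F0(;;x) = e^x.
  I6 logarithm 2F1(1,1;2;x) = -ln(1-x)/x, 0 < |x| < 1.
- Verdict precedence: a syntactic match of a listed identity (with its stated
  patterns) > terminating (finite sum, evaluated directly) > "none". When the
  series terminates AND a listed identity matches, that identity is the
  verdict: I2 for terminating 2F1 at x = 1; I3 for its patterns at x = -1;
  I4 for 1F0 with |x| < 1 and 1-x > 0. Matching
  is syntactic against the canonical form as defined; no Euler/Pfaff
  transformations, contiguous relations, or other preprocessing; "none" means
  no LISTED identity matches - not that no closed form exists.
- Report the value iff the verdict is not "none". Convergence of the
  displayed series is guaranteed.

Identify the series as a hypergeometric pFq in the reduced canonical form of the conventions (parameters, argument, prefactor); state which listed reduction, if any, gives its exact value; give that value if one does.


Prefactor -3, argument 1: 2F1 with upper {\frac{1}{9}, 1} over lower {\frac{37}{9}}. Verdict (x = 1): Gauss (I1, integer-parameter pattern) applies (x = 1: the Gamma ratio telescopes since c-a-b = 3 > 0 and a = 1 in Z>0). Exact value: -\frac{28}{9}.

Key step: t_0 = -3 here, and the running product (C = -3) telescopes to a rising factorial.
Consecutive-term ratio: r(k) = 1 * (k+\frac{1}{9}) (k+1) / [(k+\frac{37}{9}) (k+1)] - poly over poly, x = 1 from leading terms; C = -3 at k = 0.


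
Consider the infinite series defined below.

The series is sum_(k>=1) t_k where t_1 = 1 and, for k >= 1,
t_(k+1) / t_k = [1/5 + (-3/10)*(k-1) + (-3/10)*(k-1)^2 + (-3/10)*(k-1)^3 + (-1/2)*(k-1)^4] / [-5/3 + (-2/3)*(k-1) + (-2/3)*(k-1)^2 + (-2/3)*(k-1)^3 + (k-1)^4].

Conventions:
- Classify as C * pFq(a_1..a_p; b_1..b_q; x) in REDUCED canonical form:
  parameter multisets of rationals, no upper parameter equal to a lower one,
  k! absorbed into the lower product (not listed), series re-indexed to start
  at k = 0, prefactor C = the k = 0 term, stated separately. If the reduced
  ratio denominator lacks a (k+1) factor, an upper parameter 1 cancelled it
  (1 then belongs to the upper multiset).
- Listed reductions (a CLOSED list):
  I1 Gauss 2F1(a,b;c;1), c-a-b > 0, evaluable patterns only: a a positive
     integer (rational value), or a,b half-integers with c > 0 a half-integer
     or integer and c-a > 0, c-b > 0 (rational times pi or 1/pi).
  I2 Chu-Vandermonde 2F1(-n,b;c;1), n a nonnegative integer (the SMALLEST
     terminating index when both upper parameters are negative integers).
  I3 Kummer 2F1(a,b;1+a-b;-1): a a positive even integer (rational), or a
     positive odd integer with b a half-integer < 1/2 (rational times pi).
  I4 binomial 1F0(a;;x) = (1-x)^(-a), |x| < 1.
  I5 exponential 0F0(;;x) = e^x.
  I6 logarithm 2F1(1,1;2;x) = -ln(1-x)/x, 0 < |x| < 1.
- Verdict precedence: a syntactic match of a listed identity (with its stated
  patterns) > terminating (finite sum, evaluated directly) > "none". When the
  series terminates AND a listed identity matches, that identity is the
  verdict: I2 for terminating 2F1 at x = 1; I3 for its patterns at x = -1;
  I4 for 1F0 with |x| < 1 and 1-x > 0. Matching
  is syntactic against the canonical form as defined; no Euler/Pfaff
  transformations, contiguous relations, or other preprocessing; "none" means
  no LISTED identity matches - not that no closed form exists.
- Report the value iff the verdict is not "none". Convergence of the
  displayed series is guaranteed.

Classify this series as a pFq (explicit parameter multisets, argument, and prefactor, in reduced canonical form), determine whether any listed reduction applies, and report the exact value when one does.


With C = 1: the canonical form is 2F1(-2/5, 1; -5/3; -1/2). Verdict: none. No listed pattern accepts 2F1(-2/5, 1; -5/3; -1/2).

First insight: from the first term 1: the ratio is unreduced: k^2 + 1 divides both sides (C = 1, x = -1/2).
Ratio: r(k) = (-1/2) * (k-2/5) (k+1) / [(k-5/3) (k+1)] - rational in k. x = (-1/2); t_0 = 1; negate the roots.


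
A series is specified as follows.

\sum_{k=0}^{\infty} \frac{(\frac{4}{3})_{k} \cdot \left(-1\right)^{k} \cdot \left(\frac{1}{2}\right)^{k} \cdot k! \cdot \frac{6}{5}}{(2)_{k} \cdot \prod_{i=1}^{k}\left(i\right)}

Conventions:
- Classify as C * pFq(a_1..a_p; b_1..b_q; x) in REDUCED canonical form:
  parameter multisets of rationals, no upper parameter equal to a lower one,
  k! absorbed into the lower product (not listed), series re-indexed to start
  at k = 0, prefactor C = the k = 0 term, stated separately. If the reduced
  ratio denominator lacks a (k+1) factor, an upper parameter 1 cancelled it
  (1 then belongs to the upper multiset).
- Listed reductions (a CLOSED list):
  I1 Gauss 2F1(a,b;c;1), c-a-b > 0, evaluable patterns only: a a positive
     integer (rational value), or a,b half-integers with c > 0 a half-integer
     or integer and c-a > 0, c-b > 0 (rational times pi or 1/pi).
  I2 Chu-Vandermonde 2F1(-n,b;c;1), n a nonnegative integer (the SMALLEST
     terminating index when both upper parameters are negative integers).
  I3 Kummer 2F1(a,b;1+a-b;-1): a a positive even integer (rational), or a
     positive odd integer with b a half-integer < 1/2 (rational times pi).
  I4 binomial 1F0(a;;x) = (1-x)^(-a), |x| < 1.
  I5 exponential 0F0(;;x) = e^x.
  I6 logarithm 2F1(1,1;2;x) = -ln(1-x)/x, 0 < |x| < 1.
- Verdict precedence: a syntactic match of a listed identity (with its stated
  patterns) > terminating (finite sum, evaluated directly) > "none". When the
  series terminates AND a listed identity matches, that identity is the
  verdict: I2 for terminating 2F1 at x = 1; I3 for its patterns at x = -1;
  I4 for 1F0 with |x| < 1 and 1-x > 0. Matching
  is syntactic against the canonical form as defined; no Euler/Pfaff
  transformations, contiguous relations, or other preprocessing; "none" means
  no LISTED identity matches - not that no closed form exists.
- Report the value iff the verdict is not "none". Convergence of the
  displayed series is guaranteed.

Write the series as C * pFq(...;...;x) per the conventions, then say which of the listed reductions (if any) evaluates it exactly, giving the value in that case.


Reduced: x = -\frac{1}{2}, 2F1, upper = {1, \frac{4}{3}}, lower = {2}, C = \frac{6}{5}. Verdict: none here - no I1-I6 shape fits x = -\frac{1}{2} with lower {2}.

Structural cue: x = -\frac{1}{2} and the factorial ratio (C = 6/5) (k+a-1)!/(a-1)! is a rising factorial (a)_k.
Step ratio: r(k) = -\frac{1}{2} * (k+1) (k+\frac{4}{3}) / [(k+2) (k+1)] - rational in k, leading ratio -\frac{1}{2}; with t_0 = \frac{6}{5}, classification follows.


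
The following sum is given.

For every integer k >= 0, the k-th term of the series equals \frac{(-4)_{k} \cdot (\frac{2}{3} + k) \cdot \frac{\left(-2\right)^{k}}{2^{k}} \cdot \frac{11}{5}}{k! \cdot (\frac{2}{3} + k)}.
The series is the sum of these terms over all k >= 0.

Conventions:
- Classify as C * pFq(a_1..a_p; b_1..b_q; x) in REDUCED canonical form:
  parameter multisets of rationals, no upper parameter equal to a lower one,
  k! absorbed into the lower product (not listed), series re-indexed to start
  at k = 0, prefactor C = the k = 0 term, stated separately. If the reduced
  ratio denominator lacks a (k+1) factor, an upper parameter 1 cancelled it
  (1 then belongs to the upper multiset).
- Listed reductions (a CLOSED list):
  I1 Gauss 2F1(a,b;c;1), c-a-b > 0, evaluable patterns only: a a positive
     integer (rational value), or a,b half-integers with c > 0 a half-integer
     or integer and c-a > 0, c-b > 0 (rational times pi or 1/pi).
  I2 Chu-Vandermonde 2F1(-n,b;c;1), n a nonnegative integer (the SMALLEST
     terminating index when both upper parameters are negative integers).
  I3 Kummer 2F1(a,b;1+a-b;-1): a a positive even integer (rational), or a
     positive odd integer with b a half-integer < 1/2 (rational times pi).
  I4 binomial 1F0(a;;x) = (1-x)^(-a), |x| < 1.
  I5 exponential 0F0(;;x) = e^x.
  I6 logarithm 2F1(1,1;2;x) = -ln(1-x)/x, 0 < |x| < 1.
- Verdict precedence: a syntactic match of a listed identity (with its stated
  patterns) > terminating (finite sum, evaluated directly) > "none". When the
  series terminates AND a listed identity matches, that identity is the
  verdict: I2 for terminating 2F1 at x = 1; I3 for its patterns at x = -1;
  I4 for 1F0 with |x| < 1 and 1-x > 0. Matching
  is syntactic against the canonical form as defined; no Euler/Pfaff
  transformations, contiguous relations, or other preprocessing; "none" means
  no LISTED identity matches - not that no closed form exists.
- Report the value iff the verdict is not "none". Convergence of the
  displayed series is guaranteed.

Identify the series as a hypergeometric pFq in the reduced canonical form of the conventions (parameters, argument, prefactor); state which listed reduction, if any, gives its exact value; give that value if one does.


This is \frac{11}{5} * 1F0(-4; -; -1) in reduced canonical form. Verdict: terminating. (-4)_k vanishes past k = 4, leaving a 5-term sum, computed directly. Hence: \frac{176}{5}.

The tell: t_0 being \frac{11}{5}, the two k-th powers (C = 11/5) combine into one argument.
Ratio: r(k) = -1 * (k-4) / [(k+1)] ; factor over Q: parameters, x = -1, and C = \frac{11}{5}.


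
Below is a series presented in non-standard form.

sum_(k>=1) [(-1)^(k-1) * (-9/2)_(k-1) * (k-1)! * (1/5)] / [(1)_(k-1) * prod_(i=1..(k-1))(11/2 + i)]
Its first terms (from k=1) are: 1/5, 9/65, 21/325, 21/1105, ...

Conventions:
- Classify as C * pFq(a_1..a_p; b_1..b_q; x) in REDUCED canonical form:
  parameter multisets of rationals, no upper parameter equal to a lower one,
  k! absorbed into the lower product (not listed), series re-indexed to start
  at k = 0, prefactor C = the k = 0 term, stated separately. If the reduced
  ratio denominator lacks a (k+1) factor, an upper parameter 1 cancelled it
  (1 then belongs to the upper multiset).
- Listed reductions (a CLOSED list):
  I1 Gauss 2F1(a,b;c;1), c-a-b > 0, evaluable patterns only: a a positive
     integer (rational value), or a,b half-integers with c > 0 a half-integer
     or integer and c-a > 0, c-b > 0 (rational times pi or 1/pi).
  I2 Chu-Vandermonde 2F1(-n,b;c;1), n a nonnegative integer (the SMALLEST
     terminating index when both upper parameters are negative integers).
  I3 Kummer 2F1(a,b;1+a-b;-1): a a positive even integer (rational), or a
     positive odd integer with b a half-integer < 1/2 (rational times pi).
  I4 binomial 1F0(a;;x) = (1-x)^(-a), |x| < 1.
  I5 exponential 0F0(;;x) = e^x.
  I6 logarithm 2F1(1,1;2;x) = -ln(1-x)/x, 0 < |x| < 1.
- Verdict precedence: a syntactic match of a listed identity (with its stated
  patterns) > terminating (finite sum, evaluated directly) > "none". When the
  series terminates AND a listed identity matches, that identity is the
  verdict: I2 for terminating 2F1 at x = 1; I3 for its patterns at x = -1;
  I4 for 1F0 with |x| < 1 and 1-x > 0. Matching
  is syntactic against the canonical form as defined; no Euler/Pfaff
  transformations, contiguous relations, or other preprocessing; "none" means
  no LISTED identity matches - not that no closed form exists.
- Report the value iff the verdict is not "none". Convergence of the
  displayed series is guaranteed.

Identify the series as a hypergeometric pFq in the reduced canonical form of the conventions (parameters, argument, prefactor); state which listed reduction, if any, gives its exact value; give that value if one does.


With C = 1/5: the canonical form is 2F1(-9/2, 1; 13/2; -1). Verdict: Kummer (I3) matches (x = -1; c = 13/2 equals 1+a-b for upper {-9/2, 1}: listed pattern). Sum: (693/5120) * pi.

First insight: t_0 = 1/5 here, and the factorial ratio (C = 1/5, x = -1) (k+a-1)!/(a-1)! is a rising factorial (a)_k.
Step ratio: r(k) = (-1) * (k-9/2) (k+1) / [(k+13/2) (k+1)] - rational in k. x = (-1); t_0 = 1/5; negate the roots.


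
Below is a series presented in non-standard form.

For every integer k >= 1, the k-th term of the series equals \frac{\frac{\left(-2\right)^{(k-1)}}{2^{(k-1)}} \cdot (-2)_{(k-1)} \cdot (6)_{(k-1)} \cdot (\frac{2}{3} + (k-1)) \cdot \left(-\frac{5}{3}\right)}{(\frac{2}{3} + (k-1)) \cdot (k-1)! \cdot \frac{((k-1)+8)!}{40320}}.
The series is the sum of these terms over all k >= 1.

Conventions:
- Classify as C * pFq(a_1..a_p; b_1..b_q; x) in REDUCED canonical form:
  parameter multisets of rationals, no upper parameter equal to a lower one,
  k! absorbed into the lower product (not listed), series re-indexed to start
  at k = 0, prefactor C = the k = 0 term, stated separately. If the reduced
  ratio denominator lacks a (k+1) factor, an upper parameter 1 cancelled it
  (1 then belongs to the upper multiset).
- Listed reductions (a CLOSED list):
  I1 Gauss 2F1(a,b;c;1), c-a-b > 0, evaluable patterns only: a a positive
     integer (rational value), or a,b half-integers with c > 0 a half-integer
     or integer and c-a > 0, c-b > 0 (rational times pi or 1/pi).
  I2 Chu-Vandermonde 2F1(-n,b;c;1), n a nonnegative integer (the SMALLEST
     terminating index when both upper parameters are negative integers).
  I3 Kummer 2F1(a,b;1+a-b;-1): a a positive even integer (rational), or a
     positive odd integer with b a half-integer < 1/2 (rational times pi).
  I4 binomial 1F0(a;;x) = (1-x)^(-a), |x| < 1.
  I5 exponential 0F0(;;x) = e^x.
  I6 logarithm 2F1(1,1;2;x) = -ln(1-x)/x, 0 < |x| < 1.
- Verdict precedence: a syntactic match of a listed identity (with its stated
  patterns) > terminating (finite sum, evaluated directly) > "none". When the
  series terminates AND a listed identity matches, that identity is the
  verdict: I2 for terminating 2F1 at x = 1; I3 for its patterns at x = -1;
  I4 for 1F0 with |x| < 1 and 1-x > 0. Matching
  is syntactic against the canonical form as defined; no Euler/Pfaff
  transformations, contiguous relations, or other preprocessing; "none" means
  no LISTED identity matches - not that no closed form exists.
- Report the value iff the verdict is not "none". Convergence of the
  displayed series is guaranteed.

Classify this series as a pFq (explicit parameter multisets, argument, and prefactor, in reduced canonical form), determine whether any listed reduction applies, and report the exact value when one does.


First insight: t_0 being -\frac{5}{3}, the denominator's factorial ratio (prefactor -5/3) is a lower Pochhammer.
Adjacent-term ratio: r(k) = -1 * (k-2) (k+6) / [(k+9) (k+1)] - poly over poly, x = -1 from leading terms; C = -\frac{5}{3} at k = 0.

Reduced: x = -1, 2F1, upper = {-2, 6}, lower = {9}, C = -\frac{5}{3}. Verdict: Kummer (I3) matches (x = -1; c = 9 equals 1+a-b for upper {-2, 6}: listed pattern). Exact value: -\frac{14}{3}.


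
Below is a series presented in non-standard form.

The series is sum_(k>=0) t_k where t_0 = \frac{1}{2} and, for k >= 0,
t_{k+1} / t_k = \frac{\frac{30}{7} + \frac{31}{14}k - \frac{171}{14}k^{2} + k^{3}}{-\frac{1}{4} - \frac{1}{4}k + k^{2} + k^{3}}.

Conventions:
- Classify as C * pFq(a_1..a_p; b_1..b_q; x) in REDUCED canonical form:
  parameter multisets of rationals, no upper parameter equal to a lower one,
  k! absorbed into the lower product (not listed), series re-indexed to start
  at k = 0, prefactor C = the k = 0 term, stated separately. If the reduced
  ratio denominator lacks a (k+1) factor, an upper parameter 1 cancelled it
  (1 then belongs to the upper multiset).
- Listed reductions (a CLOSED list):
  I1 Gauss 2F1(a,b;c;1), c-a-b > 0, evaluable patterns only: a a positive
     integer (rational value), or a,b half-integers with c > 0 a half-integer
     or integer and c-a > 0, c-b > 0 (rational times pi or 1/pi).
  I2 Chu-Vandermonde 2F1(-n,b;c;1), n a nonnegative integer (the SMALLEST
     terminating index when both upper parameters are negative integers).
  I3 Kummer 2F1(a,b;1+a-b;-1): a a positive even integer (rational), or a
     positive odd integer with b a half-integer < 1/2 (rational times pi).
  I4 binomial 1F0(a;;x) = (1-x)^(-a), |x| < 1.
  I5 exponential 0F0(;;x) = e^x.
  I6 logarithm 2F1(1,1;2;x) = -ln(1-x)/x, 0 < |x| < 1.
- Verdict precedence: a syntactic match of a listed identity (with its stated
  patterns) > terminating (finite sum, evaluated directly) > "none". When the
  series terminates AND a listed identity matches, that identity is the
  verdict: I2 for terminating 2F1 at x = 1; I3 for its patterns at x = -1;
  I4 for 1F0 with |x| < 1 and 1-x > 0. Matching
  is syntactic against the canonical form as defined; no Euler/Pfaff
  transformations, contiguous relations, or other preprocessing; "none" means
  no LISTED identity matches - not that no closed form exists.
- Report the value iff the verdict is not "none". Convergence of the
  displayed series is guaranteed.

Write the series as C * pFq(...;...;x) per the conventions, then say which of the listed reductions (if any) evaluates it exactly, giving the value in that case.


Canonical form: C = \frac{1}{2} times 2F1 with upper {-12, -\frac{5}{7}}, lower {-\frac{1}{2}}, x = 1. Verdict: Vandermonde's identity (I2) applies (terminating 2F1 at x = 1 with n = 12, b = -5/7, c = -\frac{1}{2}). Exact value: -\frac{60722812877989}{25772476768262}.

Structural cue: from the first term \frac{1}{2}: the expanded ratio factors over Q; prefactor 1/2, roots give parameters.
Adjacent-term ratio: r(k) = 1 * (k-12) (k-\frac{5}{7}) / [(k-\frac{1}{2}) (k+1)] - rational in k. x = 1; t_0 = \frac{1}{2}; negate the roots.


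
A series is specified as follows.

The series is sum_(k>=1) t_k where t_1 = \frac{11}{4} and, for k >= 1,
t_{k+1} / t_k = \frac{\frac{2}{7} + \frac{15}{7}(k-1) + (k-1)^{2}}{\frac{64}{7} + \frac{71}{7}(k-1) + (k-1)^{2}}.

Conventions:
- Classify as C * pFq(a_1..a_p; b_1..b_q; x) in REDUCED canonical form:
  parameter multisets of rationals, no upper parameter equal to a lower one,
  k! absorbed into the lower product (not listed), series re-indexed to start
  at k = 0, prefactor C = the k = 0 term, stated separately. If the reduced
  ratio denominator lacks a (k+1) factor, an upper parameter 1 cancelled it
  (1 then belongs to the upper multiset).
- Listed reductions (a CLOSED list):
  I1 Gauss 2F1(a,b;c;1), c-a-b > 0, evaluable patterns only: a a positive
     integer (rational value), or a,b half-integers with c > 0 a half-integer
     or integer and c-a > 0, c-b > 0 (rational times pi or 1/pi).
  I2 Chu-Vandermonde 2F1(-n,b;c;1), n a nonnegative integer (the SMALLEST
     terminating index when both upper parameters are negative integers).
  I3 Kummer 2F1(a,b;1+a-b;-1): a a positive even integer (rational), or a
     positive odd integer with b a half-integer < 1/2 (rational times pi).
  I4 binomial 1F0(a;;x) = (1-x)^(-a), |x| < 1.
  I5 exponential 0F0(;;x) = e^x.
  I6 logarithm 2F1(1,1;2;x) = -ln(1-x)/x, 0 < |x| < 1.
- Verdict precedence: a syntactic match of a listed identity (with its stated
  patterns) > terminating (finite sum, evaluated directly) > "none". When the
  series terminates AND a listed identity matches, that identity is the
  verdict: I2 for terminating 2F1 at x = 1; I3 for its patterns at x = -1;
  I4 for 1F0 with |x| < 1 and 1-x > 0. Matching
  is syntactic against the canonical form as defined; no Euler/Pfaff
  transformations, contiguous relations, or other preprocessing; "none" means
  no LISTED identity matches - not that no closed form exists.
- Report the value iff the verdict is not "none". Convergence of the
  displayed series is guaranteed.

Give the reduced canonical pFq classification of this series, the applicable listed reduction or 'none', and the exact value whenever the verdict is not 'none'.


With C = \frac{11}{4}: the canonical form is 2F1(\frac{1}{7}, 2; \frac{64}{7}; 1). Verdict at x = 1: Gauss (I1, integer-parameter pattern) matches (x = 1: the Gamma ratio telescopes since c-a-b = 7 > 0 and a = 2 in Z>0). Its exact value is \frac{15675}{5488}.

Structural cue: with t_0 = \frac{11}{4}, factor the ratio over Q (C = 11/4, x = 1): negated roots = parameters.
Adjacent-term ratio: r(k) = 1 * (k+\frac{1}{7}) (k+2) / [(k+\frac{64}{7}) (k+1)] - rational in k. x = 1; t_0 = \frac{11}{4}; negate the roots.


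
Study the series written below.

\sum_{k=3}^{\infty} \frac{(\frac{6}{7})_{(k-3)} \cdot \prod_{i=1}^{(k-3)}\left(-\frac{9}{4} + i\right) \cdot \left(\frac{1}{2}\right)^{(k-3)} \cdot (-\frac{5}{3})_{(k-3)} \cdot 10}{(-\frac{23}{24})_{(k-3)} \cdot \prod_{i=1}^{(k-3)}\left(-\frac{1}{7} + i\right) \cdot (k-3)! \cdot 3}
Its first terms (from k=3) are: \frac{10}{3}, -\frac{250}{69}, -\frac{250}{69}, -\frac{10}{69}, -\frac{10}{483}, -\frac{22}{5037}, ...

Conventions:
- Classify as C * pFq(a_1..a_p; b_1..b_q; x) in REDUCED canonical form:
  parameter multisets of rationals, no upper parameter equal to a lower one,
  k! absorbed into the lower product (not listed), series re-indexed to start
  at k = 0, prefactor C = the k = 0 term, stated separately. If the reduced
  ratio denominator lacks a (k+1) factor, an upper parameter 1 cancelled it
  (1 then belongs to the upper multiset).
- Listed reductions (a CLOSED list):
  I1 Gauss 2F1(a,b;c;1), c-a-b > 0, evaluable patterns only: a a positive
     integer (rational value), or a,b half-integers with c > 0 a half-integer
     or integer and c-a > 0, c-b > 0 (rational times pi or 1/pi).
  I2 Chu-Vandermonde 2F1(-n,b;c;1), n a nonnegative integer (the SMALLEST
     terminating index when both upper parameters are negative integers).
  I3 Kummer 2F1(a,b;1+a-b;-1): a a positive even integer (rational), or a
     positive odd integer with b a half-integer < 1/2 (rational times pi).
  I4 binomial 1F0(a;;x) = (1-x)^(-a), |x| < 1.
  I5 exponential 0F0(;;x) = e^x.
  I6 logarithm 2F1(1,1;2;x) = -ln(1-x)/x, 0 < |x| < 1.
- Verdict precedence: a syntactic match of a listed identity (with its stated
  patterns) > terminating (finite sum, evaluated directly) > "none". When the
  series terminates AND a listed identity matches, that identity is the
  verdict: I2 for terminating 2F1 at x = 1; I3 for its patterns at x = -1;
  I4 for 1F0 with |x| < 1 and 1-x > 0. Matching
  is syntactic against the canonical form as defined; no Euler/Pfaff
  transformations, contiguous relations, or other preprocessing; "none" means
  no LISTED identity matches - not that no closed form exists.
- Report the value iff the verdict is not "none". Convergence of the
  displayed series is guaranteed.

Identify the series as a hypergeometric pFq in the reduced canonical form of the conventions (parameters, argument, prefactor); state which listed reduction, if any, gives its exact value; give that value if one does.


With C = \frac{10}{3}: the canonical form is 2F1(-\frac{5}{3}, -\frac{5}{4}; -\frac{23}{24}; \frac{1}{2}). Verdict: no listed reduction: x = \frac{1}{2} and upper {-\frac{5}{3}, -\frac{5}{4}} fail every I1-I6 pattern.

The tell: t_0 being \frac{10}{3}, the running product (C = 10/3, x = 1/2) telescopes to a rising factorial.
Adjacent-term ratio: r(k) = \frac{1}{2} * (k-\frac{5}{3}) (k-\frac{5}{4}) / [(k-\frac{23}{24}) (k+1)] ; factor over Q: parameters, x = \frac{1}{2}, and C = \frac{10}{3}.


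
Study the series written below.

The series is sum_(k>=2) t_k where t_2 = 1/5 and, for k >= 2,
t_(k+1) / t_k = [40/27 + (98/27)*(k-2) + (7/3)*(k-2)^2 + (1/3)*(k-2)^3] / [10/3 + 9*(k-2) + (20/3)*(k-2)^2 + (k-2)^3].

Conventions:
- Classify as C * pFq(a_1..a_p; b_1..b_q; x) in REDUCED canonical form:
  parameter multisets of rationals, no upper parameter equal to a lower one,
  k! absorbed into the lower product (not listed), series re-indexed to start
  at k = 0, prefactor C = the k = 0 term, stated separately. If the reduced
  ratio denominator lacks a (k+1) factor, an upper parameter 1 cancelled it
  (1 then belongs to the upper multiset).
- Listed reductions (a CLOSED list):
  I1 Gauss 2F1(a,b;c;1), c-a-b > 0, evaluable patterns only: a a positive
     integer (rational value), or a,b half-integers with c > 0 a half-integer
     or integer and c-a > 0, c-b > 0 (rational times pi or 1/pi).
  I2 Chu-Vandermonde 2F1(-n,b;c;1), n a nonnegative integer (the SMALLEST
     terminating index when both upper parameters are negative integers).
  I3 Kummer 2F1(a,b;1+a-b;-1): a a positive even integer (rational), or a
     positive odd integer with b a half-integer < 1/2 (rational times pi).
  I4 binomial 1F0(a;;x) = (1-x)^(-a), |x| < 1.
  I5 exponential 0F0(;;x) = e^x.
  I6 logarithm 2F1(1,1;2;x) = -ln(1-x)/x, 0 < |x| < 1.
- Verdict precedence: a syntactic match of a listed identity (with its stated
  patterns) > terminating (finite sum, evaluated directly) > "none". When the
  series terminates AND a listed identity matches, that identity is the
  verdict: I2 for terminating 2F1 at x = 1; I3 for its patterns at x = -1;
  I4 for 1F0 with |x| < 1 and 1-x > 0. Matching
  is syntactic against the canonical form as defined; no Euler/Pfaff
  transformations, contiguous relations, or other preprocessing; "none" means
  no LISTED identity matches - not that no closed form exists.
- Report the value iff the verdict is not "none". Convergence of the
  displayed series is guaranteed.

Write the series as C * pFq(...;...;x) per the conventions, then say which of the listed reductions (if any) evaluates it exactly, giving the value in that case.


With C = 1/5: the canonical form is 1F0(4/3; -; 1/3). Verdict: the I4 binomial reduction fires (the 1F0 binomial series: exponent -4/3, x = 1/3). Value: (1/5) * (2/3)^(-4/3).

Structural cue: t_0 = 1/5 here, and the parameter 5 appears in both the upper and lower lists and cancels (alongside the other common factor).
Term ratio: r(k) = (1/3) * (k+4/3) / [(k+1)] - rational in k. x = (1/3); t_0 = 1/5; negate the roots.


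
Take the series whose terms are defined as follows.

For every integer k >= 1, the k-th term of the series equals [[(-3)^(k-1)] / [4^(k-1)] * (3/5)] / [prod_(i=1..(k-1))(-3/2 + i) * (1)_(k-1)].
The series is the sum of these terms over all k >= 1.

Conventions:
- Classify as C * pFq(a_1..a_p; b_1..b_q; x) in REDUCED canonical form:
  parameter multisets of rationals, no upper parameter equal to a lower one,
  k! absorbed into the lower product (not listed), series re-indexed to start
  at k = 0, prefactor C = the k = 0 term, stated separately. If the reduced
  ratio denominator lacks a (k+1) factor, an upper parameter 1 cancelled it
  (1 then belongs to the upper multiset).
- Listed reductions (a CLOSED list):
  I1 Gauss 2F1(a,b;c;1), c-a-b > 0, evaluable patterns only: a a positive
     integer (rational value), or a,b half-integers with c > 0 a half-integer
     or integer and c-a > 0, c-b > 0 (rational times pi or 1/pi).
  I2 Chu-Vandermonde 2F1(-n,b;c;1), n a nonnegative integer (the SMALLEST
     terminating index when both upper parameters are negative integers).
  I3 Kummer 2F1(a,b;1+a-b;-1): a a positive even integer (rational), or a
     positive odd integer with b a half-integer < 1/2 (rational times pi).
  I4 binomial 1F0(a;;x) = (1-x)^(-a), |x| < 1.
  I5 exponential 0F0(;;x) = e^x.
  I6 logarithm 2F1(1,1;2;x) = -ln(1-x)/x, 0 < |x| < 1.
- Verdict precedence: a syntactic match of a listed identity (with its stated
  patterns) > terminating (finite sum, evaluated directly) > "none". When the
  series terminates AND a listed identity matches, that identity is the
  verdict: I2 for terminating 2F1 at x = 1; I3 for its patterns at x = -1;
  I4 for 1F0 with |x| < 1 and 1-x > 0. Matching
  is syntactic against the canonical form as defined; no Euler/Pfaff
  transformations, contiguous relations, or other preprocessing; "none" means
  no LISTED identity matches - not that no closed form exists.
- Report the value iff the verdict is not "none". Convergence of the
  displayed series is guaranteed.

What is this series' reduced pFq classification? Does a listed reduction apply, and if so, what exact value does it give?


First insight: t_0 = 3/5 here, and the lower running product (prefactor 3/5) is a rising factorial.
Consecutive-term ratio: r(k) = (-3/4) * 1 / [(k-1/2) (k+1)] - rational in k. x = (-3/4); t_0 = 3/5; negate the roots.

Prefactor 3/5, argument -3/4: 0F1 with upper {-} over lower {-1/2}. Verdict: none - at argument -3/4 the multisets {-} ; {-1/2} match no listed identity.


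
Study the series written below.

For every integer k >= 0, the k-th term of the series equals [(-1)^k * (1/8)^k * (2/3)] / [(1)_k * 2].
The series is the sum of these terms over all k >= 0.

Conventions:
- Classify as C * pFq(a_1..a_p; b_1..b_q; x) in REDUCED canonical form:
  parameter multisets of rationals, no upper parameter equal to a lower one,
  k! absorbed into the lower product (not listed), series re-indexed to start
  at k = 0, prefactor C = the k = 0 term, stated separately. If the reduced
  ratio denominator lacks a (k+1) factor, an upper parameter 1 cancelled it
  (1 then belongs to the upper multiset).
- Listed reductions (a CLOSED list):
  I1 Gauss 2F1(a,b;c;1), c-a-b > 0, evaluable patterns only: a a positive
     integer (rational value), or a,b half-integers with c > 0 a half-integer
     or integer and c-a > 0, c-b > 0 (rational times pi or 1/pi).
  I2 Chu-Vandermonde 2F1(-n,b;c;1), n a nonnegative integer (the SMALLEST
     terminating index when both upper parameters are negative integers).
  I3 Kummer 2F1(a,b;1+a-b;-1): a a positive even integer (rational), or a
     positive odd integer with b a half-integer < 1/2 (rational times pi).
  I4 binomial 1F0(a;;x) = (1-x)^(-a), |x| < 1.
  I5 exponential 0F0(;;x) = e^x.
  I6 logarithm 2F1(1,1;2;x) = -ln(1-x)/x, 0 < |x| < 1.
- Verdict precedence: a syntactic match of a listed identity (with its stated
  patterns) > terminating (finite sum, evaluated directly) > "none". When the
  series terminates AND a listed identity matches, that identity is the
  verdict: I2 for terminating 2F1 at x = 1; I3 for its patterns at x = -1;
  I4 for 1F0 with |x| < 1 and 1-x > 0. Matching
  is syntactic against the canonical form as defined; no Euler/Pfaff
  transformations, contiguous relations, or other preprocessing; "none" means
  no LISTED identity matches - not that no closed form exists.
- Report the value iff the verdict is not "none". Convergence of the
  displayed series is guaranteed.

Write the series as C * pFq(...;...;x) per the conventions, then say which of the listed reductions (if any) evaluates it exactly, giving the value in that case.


At argument -1/8: a 0F0 with upper {-}, lower {-}, scaled by C = 1/3. Verdict: exponential (I5) matches (the 0F0 exponential series at x = -1/8). Sum: (1/3) * e^(-1/8).

Key observation: from the first term 1/3: the (-1)^k factor (C = 1/3, x = -1/8) folds into the argument's sign.
Step ratio: r(k) = (-1/8) * 1 / [(k+1)] - rational in k. x = (-1/8); t_0 = 1/3; negate the roots.


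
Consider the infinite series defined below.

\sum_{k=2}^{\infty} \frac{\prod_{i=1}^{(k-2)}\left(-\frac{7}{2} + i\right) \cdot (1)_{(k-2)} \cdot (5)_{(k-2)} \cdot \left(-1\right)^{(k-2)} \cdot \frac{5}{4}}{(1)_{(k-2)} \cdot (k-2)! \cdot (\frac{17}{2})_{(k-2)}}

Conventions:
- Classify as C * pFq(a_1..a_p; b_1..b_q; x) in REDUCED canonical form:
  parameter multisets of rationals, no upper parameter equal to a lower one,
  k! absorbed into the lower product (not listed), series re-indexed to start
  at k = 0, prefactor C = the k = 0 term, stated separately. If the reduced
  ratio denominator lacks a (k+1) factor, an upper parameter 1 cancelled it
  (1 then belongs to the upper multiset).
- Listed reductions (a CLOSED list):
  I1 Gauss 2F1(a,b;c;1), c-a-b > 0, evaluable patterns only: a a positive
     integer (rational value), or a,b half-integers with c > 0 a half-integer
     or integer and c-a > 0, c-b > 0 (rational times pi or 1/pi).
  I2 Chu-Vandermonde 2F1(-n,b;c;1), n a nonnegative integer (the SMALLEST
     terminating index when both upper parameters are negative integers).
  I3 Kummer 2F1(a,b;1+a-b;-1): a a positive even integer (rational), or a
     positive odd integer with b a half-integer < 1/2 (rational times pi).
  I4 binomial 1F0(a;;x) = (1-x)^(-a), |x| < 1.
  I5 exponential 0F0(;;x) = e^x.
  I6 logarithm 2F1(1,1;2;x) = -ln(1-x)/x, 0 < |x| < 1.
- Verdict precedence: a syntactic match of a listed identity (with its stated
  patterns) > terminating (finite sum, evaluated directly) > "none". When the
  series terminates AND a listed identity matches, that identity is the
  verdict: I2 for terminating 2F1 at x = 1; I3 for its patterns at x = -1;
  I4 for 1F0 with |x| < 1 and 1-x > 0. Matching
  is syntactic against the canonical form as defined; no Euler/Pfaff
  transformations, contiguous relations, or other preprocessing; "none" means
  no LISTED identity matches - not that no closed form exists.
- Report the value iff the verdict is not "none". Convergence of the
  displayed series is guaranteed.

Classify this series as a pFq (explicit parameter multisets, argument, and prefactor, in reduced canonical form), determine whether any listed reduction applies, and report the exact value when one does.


First insight: with t_0 = \frac{5}{4}, (1)_k (prefactor 5/4) is k! itself.
Term ratio: r(k) = -1 * (k-\frac{5}{2}) (k+5) / [(k+\frac{17}{2}) (k+1)] ; factor over Q: parameters, x = -1, and C = \frac{5}{4}.

This is \frac{5}{4} * 2F1(-\frac{5}{2}, 5; \frac{17}{2}; -1) in reduced canonical form. Verdict: Kummer (I3) matches (x = -1; c = \frac{17}{2} equals 1+a-b for upper {-\frac{5}{2}, 5}: listed pattern). Its exact value is \frac{675675}{524288} \cdot \pi.


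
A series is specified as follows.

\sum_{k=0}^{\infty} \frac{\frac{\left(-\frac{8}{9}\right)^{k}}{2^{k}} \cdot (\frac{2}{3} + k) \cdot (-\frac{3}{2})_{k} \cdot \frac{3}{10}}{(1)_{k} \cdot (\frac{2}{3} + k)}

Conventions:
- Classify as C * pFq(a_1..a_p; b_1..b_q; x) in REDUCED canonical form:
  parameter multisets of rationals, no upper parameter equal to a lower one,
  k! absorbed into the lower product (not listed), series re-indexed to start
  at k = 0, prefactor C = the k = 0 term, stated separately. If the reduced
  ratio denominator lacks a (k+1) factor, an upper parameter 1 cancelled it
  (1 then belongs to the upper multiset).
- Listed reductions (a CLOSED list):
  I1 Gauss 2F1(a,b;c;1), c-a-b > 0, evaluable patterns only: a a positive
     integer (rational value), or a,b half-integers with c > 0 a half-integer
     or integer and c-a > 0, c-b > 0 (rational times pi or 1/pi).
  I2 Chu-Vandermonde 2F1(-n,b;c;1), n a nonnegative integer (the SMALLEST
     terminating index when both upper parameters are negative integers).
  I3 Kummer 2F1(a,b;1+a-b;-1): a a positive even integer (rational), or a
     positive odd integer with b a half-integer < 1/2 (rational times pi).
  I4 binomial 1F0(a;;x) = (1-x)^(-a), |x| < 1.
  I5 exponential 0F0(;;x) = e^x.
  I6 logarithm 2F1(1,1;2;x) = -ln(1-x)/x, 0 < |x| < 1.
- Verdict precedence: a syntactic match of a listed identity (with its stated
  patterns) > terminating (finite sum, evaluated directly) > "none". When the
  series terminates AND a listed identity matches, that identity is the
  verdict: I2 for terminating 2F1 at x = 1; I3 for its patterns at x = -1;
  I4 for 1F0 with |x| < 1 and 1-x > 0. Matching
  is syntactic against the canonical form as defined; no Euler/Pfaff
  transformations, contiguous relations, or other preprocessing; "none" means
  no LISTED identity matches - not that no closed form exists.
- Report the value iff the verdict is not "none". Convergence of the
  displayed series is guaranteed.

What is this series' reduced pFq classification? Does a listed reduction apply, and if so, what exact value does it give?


Structural cue: x = -\frac{4}{9} and (1)_k (C = 3/10) is k! itself.
Ratio: r(k) = -\frac{4}{9} * (k-\frac{3}{2}) / [(k+1)] - poly over poly, x = -\frac{4}{9} from leading terms; C = \frac{3}{10} at k = 0.

The series (x = -\frac{4}{9}) is 1F0: upper {-\frac{3}{2}}, lower {-}, prefactor \frac{3}{10}. Verdict (x = -\frac{4}{9}): binomial (I4) applies (the 1F0 binomial series: exponent 3/2, x = -\frac{4}{9}). Value: \frac{3}{10} \cdot \left(\frac{13}{9}\right)^{\frac{3}{2}}.


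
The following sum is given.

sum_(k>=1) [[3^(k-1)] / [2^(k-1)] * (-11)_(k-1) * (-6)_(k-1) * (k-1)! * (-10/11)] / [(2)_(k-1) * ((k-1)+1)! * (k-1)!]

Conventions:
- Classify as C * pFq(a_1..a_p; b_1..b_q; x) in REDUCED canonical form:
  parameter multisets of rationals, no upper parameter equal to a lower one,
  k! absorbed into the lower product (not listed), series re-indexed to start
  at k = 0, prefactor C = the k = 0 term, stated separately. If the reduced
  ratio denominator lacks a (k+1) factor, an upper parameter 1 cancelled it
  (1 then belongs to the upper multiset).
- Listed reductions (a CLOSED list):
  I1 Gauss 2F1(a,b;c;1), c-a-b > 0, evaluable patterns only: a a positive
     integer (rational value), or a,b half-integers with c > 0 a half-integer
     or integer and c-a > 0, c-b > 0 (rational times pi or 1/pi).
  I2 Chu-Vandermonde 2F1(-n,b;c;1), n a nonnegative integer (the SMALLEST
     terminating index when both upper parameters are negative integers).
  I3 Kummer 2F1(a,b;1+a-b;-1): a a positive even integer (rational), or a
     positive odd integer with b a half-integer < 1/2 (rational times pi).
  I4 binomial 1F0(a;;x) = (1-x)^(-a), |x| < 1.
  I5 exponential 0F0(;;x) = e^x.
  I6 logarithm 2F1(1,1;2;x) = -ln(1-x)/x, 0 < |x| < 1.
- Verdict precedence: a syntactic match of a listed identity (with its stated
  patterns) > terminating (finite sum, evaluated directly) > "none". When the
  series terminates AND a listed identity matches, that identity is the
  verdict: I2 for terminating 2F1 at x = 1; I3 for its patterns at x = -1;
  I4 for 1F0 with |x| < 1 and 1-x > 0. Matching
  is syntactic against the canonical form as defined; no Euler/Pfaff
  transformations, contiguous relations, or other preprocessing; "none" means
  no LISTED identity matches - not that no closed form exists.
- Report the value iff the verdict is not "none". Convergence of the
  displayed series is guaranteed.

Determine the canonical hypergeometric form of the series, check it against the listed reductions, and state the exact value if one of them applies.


With C = -10/11: the canonical form is 3F2(-11, -6, 1; 2, 2; 3/2). Verdict: terminating - the sum ends at index 6 because -6 is a negative integer; exact evaluation follows. Its exact value is -2937295/1232.

Key step: t_0 being -10/11, the denominator's factorial ratio (C = -10/11) is a lower Pochhammer.
Ratio: r(k) = (3/2) * (k-11) (k-6) (k+1) / [(k+2) (k+2) (k+1)] - rational; roots negated = parameters, x = (3/2), C = -10/11.


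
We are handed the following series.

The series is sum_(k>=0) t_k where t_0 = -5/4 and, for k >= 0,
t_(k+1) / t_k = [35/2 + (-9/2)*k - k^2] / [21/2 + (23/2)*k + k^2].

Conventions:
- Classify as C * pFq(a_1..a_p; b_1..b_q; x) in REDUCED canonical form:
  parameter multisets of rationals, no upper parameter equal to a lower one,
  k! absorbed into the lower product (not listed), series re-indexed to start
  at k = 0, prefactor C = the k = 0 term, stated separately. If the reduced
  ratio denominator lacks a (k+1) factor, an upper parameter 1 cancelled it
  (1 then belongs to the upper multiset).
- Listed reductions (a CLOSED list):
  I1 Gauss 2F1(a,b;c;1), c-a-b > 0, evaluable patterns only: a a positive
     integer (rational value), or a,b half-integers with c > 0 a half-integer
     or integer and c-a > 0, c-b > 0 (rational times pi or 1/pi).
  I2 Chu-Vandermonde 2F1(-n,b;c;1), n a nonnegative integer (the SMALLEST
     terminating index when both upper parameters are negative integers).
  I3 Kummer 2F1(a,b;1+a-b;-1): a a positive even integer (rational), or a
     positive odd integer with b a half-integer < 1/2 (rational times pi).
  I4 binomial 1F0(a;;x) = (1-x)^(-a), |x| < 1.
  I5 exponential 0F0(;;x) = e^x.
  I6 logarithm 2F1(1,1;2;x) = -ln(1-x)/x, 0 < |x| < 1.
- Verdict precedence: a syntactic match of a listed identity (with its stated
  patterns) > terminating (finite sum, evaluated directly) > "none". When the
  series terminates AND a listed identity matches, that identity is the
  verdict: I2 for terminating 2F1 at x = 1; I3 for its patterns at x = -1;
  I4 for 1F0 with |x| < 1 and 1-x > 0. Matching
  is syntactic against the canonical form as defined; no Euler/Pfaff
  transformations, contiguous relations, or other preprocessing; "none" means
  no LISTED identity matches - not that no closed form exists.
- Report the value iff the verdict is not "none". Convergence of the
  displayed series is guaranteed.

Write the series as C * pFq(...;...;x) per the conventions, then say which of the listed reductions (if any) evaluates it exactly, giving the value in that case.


At argument -1: a 2F1 with upper {-5/2, 7}, lower {21/2}, scaled by C = -5/4. Verdict: this is Kummer (I3) (x = -1; c = 21/2 equals 1+a-b for upper {-5/2, 7}: listed pattern). Hence: (-24249225/16777216) * pi.

First insight: x = (-1) and the expanded ratio factors over Q; prefactor -5/4, roots give parameters.
Term ratio: r(k) = (-1) * (k-5/2) (k+7) / [(k+21/2) (k+1)] - poly over poly, x = (-1) from leading terms; C = -5/4 at k = 0.
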